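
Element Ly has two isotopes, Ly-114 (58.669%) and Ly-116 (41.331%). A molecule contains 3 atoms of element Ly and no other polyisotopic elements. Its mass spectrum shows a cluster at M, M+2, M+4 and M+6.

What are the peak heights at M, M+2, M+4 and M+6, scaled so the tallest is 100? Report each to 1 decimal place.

Each Ly atom is independently Ly-114 (p = 0.58669) or Ly-116 (q = 0.41331); the cluster is the binomial expansion (p + q)^3.
P(M) = 0.58669^3 = 0.201942
P(M+2) = 3 × 0.58669^2 × 0.41331^1 = 0.426790
P(M+4) = 3 × 0.58669^1 × 0.41331^2 = 0.300664
P(M+6) = 0.41331^3 = 0.070604
The M+2 peak is largest (0.426790); scaling to 100 gives 47.3 : 100.0 : 70.4 : 16.5.

47.3 : 100.0 : 70.4 : 16.5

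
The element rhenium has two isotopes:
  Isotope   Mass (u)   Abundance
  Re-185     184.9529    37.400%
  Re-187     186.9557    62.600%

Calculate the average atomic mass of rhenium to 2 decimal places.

186.21 u

Weight each isotope mass by its fractional abundance: 0.37400 × 184.9529 + 0.62600 × 186.9557
= 69.17238 + 117.03427 = 186.20665 u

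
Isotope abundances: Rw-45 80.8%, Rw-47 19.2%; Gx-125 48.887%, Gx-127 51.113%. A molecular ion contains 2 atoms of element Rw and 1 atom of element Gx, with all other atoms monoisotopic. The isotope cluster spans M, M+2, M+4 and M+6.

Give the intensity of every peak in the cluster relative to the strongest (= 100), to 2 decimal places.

65.76 : 100.00 : 36.39 : 3.88

Element Rw pattern (n=2): 0.652864 : 0.310272 : 0.036864
Element Gx pattern (n=1): 0.48887 : 0.51113
Convolve the two distributions (both contribute in 2-u steps):
  M: 0.652864×0.48887 = 0.319166
  M+2: 0.652864×0.51113 + 0.310272×0.48887 = 0.485381
  M+4: 0.310272×0.51113 + 0.036864×0.48887 = 0.176611
  M+6: 0.036864×0.51113 = 0.018842
Scale to base peak (0.485381) = 100: 65.76 : 100.00 : 36.39 : 3.88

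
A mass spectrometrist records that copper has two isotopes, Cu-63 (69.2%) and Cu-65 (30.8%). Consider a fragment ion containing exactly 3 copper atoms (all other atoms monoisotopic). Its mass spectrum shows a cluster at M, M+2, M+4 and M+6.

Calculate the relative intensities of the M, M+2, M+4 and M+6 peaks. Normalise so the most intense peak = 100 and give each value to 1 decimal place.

Each Cu atom is independently Cu-63 (p = 0.692) or Cu-65 (q = 0.308); the cluster is the binomial expansion (p + q)^3.
P(M) = 0.692^3 = 0.331374
P(M+2) = 3 × 0.692^2 × 0.308^1 = 0.442470
P(M+4) = 3 × 0.692^1 × 0.308^2 = 0.196938
P(M+6) = 0.308^3 = 0.029218
The M+2 peak is largest (0.442470); scaling to 100 gives 74.9 : 100.0 : 44.5 : 6.6.

74.9 : 100.0 : 44.5 : 6.6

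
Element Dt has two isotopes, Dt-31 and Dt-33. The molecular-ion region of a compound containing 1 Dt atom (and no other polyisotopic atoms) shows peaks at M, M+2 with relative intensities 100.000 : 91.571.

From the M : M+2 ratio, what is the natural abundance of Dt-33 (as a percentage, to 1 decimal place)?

Write p for the Dt-31 fraction. I(M+2)/I(M) = [C(1,1)·p^0·(1−p)] / p^1 = 1·(1−p)/p = 91.571/100.000 = 0.9157
(1−p)/p = 0.9157/1 = 0.9157  ⇒  p = 1/(1 + 0.9157) = 0.5220
Dt-31: 52.2%, Dt-33: 47.8%.

47.8%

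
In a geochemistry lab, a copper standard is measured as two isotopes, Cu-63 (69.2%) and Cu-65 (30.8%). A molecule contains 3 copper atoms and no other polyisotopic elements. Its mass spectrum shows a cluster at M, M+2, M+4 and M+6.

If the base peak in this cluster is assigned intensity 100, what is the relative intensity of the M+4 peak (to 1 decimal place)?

Binomial terms of (0.692 + 0.308)^3: M 0.3314, M+2 0.4425, M+4 0.1969, M+6 0.0292 → M+2 is the base peak.
P(M+2) = C(3,1) × 0.692^2 × 0.308^1 = 3 × 0.478864 × 0.3080 = 0.442470 (base)
P(M+4) = C(3,2) × 0.692^1 × 0.308^2 = 3 × 0.6920 × 0.094864 = 0.196938
Relative intensity = 0.196938 / 0.442470 × 100 = 44.5

44.5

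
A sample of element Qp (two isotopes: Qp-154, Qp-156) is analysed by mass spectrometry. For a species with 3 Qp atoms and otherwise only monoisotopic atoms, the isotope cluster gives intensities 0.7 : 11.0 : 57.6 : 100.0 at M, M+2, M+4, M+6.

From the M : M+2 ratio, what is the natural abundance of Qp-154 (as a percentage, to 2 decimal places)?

16.03%

Write p for the Qp-154 fraction. I(M+2)/I(M) = [C(3,1)·p^2·(1−p)] / p^3 = 3·(1−p)/p = 11.0/0.7 = 15.7143
(1−p)/p = 15.7143/3 = 5.2381  ⇒  p = 1/(1 + 5.2381) = 0.1603
Qp-154: 16.03%, Qp-156: 83.97%.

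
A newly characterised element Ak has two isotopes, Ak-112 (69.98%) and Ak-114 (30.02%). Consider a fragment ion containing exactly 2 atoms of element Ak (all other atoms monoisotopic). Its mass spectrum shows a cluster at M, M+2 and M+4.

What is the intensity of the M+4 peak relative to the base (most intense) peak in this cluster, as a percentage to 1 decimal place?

18.4%

Term probabilities: M 0.4897, M+2 0.4202, M+4 0.0901. Base peak = M.
P(M) = C(2,0) × 0.6998^2 × 0.3002^0 = 1 × 0.48972004 × 1.0000 = 0.489720 (base)
P(M+4) = C(2,2) × 0.6998^0 × 0.3002^2 = 1 × 1.0000 × 0.09012004 = 0.090120
Relative intensity = 0.090120 / 0.489720 × 100 = 18.4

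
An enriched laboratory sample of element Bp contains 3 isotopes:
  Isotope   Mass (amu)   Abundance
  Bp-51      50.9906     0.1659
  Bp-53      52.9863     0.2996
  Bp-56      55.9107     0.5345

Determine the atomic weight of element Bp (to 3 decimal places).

The abundance-weighted mean is 0.1659 × 50.9906 + 0.2996 × 52.9863 + 0.5345 × 55.9107
= 8.45934 + 15.87470 + 29.88427 = 54.21831 amu

54.218 amu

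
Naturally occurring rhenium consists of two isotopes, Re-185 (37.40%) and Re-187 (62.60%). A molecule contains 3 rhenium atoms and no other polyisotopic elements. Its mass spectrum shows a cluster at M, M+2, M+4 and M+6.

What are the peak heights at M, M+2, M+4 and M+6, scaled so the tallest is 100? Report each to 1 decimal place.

11.9 : 59.7 : 100.0 : 55.8

Expanding (0.3740 + 0.6260)^3:
P(M) = 0.3740^3 = 0.052314
P(M+2) = 3 × 0.3740^2 × 0.6260^1 = 0.262687
P(M+4) = 3 × 0.3740^1 × 0.6260^2 = 0.439685
P(M+6) = 0.6260^3 = 0.245314
The M+4 peak is largest (0.439685); scaling to 100 gives 11.9 : 59.7 : 100.0 : 55.8.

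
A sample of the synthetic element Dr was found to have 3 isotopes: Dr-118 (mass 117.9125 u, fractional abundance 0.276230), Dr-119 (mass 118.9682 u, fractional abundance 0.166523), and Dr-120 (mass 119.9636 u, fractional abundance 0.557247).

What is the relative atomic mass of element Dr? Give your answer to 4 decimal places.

Ar = Σ fᵢ·mᵢ = 0.276230 × 117.9125 + 0.166523 × 118.9682 + 0.557247 × 119.9636
= 32.57097 + 19.81094 + 66.84936 = 119.23127 u

119.2313 u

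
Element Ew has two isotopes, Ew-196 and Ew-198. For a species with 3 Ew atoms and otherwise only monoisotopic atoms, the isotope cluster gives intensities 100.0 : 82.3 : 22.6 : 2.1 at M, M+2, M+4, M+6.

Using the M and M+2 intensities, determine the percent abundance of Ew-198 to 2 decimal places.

21.53%

Write p for the Ew-196 fraction. I(M+2)/I(M) = [C(3,1)·p^2·(1−p)] / p^3 = 3·(1−p)/p = 82.3/100.0 = 0.8230
(1−p)/p = 0.8230/3 = 0.2743  ⇒  p = 1/(1 + 0.2743) = 0.7847
Ew-196: 78.47%, Ew-198: 21.53%.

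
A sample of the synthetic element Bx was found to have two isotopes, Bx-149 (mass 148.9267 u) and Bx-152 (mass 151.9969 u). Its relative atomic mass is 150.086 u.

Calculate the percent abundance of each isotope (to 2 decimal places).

With x = fraction of Bx-149 (so Bx-152 is 1 − x):
148.9267·x + 151.9969·(1 − x) = 150.086
(148.9267 − 151.9969)·x = 150.086 − 151.9969
x = -1.9109 / -3.0702 = 0.62240 → 62.24% Bx-149, 37.76% Bx-152.

Bx-149: 62.24%, Bx-152: 37.76%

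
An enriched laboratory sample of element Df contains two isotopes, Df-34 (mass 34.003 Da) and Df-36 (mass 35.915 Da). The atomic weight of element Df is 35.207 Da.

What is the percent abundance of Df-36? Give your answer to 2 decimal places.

With x = fraction of Df-34 (so Df-36 is 1 − x):
34.003·x + 35.915·(1 − x) = 35.207
(34.003 − 35.915)·x = 35.207 − 35.915
x = -0.708 / -1.912 = 0.37029 → 37.03% Df-34, 62.97% Df-36.

62.97%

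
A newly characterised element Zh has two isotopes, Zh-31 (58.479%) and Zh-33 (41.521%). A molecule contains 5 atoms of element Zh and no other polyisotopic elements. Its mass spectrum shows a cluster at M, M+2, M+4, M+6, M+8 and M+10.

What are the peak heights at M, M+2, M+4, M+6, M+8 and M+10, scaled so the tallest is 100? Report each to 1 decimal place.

Each Zh atom is independently Zh-31 (p = 0.58479) or Zh-33 (q = 0.41521); the cluster is the binomial expansion (p + q)^5.
P(M) = 0.58479^5 = 0.068391
P(M+2) = 5 × 0.58479^4 × 0.41521^1 = 0.242794
P(M+4) = 10 × 0.58479^3 × 0.41521^2 = 0.344775
P(M+6) = 10 × 0.58479^2 × 0.41521^3 = 0.244795
P(M+8) = 5 × 0.58479^1 × 0.41521^4 = 0.086904
P(M+10) = 0.41521^5 = 0.012341
The M+4 peak is largest (0.344775); scaling to 100 gives 19.8 : 70.4 : 100.0 : 71.0 : 25.2 : 3.6.

19.8 : 70.4 : 100.0 : 71.0 : 25.2 : 3.6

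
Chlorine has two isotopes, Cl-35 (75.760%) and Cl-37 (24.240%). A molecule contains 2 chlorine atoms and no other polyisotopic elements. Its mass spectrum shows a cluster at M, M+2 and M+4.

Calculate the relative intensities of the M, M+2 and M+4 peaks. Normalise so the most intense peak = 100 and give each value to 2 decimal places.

The 2 Cl atoms are independent, so intensities follow the terms of (0.75760 + 0.24240)^2.
P(M) = 0.75760^2 = 0.573958
P(M+2) = 2 × 0.75760^1 × 0.24240^1 = 0.367284
P(M+4) = 0.24240^2 = 0.058758
The M peak is largest (0.573958); scaling to 100 gives 100.00 : 63.99 : 10.24.

100.00 : 63.99 : 10.24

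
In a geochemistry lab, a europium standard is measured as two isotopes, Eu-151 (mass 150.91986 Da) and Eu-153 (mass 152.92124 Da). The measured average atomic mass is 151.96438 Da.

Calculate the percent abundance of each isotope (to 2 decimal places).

With x = fraction of Eu-151 (so Eu-153 is 1 − x):
150.91986·x + 152.92124·(1 − x) = 151.96438
(150.91986 − 152.92124)·x = 151.96438 − 152.92124
x = -0.95686 / -2.00138 = 0.47810 → 47.81% Eu-151, 52.19% Eu-153.

Eu-151: 47.81%, Eu-153: 52.19%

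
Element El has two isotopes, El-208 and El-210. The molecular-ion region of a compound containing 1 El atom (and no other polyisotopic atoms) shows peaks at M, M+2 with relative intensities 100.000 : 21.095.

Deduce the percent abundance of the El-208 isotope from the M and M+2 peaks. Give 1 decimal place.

82.6%

Write p for the El-208 fraction. I(M+2)/I(M) = [C(1,1)·p^0·(1−p)] / p^1 = 1·(1−p)/p = 21.095/100.000 = 0.2109
(1−p)/p = 0.2109/1 = 0.2109  ⇒  p = 1/(1 + 0.2109) = 0.8258
El-208: 82.6%, El-210: 17.4%.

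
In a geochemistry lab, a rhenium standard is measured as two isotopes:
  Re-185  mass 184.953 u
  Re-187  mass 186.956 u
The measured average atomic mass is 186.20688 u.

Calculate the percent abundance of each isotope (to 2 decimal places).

Re-185: 37.40%, Re-187: 62.60%

Writing the weighted mean with unknown fraction x of Re-185:
184.953·x + 186.956·(1 − x) = 186.20688
(184.953 − 186.956)·x = 186.20688 − 186.956
x = -0.74912 / -2.003 = 0.37400 → 37.40% Re-185, 62.60% Re-187.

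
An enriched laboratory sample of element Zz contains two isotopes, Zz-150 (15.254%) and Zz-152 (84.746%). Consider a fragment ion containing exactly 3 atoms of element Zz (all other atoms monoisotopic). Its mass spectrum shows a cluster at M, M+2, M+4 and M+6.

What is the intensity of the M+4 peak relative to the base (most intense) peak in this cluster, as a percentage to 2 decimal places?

Term probabilities: M 0.0035, M+2 0.0592, M+4 0.3287, M+6 0.6086. Base peak = M+6.
P(M+6) = C(3,3) × 0.15254^0 × 0.84746^3 = 1 × 1.0000 × 0.60863599 = 0.608636 (base)
P(M+4) = C(3,2) × 0.15254^1 × 0.84746^2 = 3 × 0.15254 × 0.71818845 = 0.328657
Relative intensity = 0.328657 / 0.608636 × 100 = 54.00

54.00%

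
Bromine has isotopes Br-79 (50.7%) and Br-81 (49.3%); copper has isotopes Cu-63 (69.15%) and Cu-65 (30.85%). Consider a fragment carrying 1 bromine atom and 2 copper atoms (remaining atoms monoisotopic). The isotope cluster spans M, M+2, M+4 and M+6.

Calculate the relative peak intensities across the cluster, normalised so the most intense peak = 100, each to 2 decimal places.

Bromine pattern (n=1): 0.5070 : 0.4930
Copper pattern (n=2): 0.47817225 : 0.4266555 : 0.09517225
Convolve the two distributions (both contribute in 2-u steps):
  M: 0.5070×0.47817225 = 0.242433
  M+2: 0.5070×0.4266555 + 0.4930×0.47817225 = 0.452053
  M+4: 0.5070×0.09517225 + 0.4930×0.4266555 = 0.258593
  M+6: 0.4930×0.09517225 = 0.046920
Scale to base peak (0.452053) = 100: 53.63 : 100.00 : 57.20 : 10.38

53.63 : 100.00 : 57.20 : 10.38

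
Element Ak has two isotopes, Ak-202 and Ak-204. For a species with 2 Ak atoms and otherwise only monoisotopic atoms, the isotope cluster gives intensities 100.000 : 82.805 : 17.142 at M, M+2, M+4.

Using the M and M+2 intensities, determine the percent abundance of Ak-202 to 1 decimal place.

70.7%

Let p = fractional abundance of Ak-202. I(M+2)/I(M) = [C(2,1)·p^1·(1−p)] / p^2 = 2·(1−p)/p = 82.805/100.000 = 0.8281
(1−p)/p = 0.8281/2 = 0.4140  ⇒  p = 1/(1 + 0.4140) = 0.7072
Ak-202: 70.7%, Ak-204: 29.3%.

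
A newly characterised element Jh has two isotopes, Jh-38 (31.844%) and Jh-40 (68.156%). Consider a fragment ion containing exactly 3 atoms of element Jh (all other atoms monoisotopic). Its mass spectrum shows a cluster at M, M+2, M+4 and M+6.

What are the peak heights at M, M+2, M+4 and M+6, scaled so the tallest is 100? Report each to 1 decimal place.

Each Jh atom is independently Jh-38 (p = 0.31844) or Jh-40 (q = 0.68156); the cluster is the binomial expansion (p + q)^3.
P(M) = 0.31844^3 = 0.032291
P(M+2) = 3 × 0.31844^2 × 0.68156^1 = 0.207339
P(M+4) = 3 × 0.31844^1 × 0.68156^2 = 0.443769
P(M+6) = 0.68156^3 = 0.316601
The M+4 peak is largest (0.443769); scaling to 100 gives 7.3 : 46.7 : 100.0 : 71.3.

7.3 : 46.7 : 100.0 : 71.3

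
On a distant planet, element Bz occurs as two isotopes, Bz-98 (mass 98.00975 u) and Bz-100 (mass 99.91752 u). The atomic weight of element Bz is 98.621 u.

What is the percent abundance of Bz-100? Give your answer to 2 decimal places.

32.04%

Writing the weighted mean with unknown fraction x of Bz-98:
98.00975·x + 99.91752·(1 − x) = 98.621
(98.00975 − 99.91752)·x = 98.621 − 99.91752
x = -1.29652 / -1.90777 = 0.67960 → 67.96% Bz-98, 32.04% Bz-100.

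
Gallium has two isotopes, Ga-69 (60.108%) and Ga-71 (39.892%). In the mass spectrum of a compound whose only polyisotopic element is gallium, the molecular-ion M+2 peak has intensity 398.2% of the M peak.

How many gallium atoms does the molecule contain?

6

For n independent Ga atoms, I(M+2)/I(M) = n · (abundance Ga-71) / (abundance Ga-69) = n · 0.39892/0.60108.
n = 3.982 × 0.60108/0.39892 = 6.00 ≈ 6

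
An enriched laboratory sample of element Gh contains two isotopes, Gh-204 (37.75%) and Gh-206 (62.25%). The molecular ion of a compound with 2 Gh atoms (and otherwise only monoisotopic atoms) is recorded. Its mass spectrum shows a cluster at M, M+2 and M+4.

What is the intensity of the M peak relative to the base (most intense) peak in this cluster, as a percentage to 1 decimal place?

30.3%

(0.3775 + 0.6225)^2 gives M 0.1425, M+2 0.4700, M+4 0.3875; the largest is M+2.
P(M+2) = C(2,1) × 0.3775^1 × 0.6225^1 = 2 × 0.3775 × 0.6225 = 0.469988 (base)
P(M) = C(2,0) × 0.3775^2 × 0.6225^0 = 1 × 0.14250625 × 1.0000 = 0.142506
Relative intensity = 0.142506 / 0.469988 × 100 = 30.3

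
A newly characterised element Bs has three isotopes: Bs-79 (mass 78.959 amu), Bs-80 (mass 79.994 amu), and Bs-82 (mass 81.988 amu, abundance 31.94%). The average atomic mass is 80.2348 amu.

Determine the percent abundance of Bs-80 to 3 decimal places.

Let x and y be the fractions of Bs-79 and Bs-80. Then x + y = 1 − 0.3194 = 0.6806 and 78.959x + 79.994y = 80.2348 − 0.3194×81.988 = 54.0478328.
Substituting: 78.959x + 79.994(0.6806 − x) = 54.0478328
(78.959 − 79.994)x = -0.3960836  ⇒  x = 0.38269, y = 0.29791
Bs-79: 38.269%, Bs-80: 29.791%.

29.791%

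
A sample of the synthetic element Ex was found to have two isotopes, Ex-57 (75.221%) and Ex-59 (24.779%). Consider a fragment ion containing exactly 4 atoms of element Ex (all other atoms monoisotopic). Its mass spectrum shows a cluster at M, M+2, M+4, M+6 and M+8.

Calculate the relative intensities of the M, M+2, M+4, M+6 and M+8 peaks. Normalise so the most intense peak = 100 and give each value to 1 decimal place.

The 4 Ex atoms are independent, so intensities follow the terms of (0.75221 + 0.24779)^4.
P(M) = 0.75221^4 = 0.320152
P(M+2) = 4 × 0.75221^3 × 0.24779^1 = 0.421853
P(M+4) = 6 × 0.75221^2 × 0.24779^2 = 0.208448
P(M+6) = 4 × 0.75221^1 × 0.24779^3 = 0.045777
P(M+8) = 0.24779^4 = 0.003770
The M+2 peak is largest (0.421853); scaling to 100 gives 75.9 : 100.0 : 49.4 : 10.9 : 0.9.

75.9 : 100.0 : 49.4 : 10.9 : 0.9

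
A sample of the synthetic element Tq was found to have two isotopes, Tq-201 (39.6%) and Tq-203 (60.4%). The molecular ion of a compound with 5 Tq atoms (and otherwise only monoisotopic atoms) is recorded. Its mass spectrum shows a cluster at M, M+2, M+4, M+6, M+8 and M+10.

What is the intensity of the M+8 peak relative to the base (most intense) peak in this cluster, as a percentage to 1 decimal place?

Binomial terms of (0.396 + 0.604)^5: M 0.0097, M+2 0.0743, M+4 0.2265, M+6 0.3455, M+8 0.2635, M+10 0.0804 → M+6 is the base peak.
P(M+6) = C(5,3) × 0.396^2 × 0.604^3 = 10 × 0.156816 × 0.22034886 = 0.345542 (base)
P(M+8) = C(5,4) × 0.396^1 × 0.604^4 = 5 × 0.3960 × 0.13309071 = 0.263520
Relative intensity = 0.263520 / 0.345542 × 100 = 76.3

76.3%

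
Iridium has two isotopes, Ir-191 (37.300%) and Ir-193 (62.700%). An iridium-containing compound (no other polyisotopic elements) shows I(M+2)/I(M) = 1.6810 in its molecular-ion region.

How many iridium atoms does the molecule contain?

1

With n Ir atoms, P(M+2)/P(M) = C(n,1)·p^(n−1)q / p^n = n·q/p = n · 0.62700/0.37300.
n = 1.6810 × 0.37300/0.62700 = 1.00 ≈ 1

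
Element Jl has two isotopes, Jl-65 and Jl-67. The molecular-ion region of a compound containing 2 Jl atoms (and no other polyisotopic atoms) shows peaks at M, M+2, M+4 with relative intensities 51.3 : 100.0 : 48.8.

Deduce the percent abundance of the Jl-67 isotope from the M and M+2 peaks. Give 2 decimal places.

49.36%

Let p = fractional abundance of Jl-65. I(M+2)/I(M) = [C(2,1)·p^1·(1−p)] / p^2 = 2·(1−p)/p = 100.0/51.3 = 1.9493
(1−p)/p = 1.9493/2 = 0.9747  ⇒  p = 1/(1 + 0.9747) = 0.5064
Jl-65: 50.64%, Jl-67: 49.36%.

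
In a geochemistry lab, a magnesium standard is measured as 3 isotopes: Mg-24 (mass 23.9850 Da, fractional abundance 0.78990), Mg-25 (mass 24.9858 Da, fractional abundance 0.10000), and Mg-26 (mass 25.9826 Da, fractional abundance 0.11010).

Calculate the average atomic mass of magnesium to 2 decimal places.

Ar = Σ fᵢ·mᵢ = 0.78990 × 23.9850 + 0.10000 × 24.9858 + 0.11010 × 25.9826
= 18.94575 + 2.49858 + 2.86068 = 24.30501 Da

24.31 Da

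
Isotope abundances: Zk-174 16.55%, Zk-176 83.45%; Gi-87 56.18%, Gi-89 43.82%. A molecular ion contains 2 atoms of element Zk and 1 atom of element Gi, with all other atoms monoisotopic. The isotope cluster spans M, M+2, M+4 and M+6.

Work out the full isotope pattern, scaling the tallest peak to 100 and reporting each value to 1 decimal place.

Element Zk pattern (n=2): 0.02739025 : 0.2762195 : 0.69639025
Element Gi pattern (n=1): 0.5618 : 0.4382
Convolve the two distributions (both contribute in 2-u steps):
  M: 0.02739025×0.5618 = 0.015388
  M+2: 0.02739025×0.4382 + 0.2762195×0.5618 = 0.167183
  M+4: 0.2762195×0.4382 + 0.69639025×0.5618 = 0.512271
  M+6: 0.69639025×0.4382 = 0.305158
Scale to base peak (0.512271) = 100: 3.0 : 32.6 : 100.0 : 59.6

3.0 : 32.6 : 100.0 : 59.6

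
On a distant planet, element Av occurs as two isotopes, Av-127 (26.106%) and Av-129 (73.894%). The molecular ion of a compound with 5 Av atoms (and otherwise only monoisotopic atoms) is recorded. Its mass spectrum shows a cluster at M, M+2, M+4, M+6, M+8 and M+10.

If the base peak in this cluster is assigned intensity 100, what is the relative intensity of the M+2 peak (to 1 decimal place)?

Binomial terms of (0.26106 + 0.73894)^5: M 0.0012, M+2 0.0172, M+4 0.0971, M+6 0.2750, M+8 0.3892, M+10 0.2203 → M+8 is the base peak.
P(M+8) = C(5,4) × 0.26106^1 × 0.73894^4 = 5 × 0.26106 × 0.2981513 = 0.389177 (base)
P(M+2) = C(5,1) × 0.26106^4 × 0.73894^1 = 5 × 0.00464474 × 0.73894 = 0.017161
Relative intensity = 0.017161 / 0.389177 × 100 = 4.4

4.4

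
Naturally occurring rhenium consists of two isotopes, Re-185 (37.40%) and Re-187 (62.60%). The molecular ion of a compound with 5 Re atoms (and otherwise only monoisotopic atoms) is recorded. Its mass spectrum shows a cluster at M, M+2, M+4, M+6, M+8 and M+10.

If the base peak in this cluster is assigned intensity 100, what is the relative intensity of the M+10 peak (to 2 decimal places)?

Binomial terms of (0.3740 + 0.6260)^5: M 0.0073, M+2 0.0612, M+4 0.2050, M+6 0.3431, M+8 0.2872, M+10 0.0961 → M+6 is the base peak.
P(M+6) = C(5,3) × 0.3740^2 × 0.6260^3 = 10 × 0.139876 × 0.24531438 = 0.343136 (base)
P(M+10) = C(5,5) × 0.3740^0 × 0.6260^5 = 1 × 1.0000 × 0.09613282 = 0.096133
Relative intensity = 0.096133 / 0.343136 × 100 = 28.02

28.02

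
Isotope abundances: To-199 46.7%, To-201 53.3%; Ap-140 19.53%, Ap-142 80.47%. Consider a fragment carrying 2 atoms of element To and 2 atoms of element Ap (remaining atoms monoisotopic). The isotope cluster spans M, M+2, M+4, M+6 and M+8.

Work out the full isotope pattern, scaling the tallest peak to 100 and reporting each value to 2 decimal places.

2.02 : 21.26 : 74.95 : 100.00 : 44.69

Element To pattern (n=2): 0.218089 : 0.497822 : 0.284089
Element Ap pattern (n=2): 0.03814209 : 0.31431582 : 0.64754209
Convolve the two distributions (both contribute in 2-u steps):
  M: 0.218089×0.03814209 = 0.008318
  M+2: 0.218089×0.31431582 + 0.497822×0.03814209 = 0.087537
  M+4: 0.218089×0.64754209 + 0.497822×0.31431582 + 0.284089×0.03814209 = 0.308531
  M+6: 0.497822×0.64754209 + 0.284089×0.31431582 = 0.411654
  M+8: 0.284089×0.64754209 = 0.183960
Scale to base peak (0.411654) = 100: 2.02 : 21.26 : 74.95 : 100.00 : 44.69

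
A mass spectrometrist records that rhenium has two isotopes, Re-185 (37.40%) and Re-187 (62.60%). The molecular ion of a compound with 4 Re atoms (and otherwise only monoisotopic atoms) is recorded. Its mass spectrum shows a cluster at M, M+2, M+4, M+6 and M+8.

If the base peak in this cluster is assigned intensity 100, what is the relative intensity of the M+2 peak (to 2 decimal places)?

(0.3740 + 0.6260)^4 gives M 0.0196, M+2 0.1310, M+4 0.3289, M+6 0.3670, M+8 0.1536; the largest is M+6.
P(M+6) = C(4,3) × 0.3740^1 × 0.6260^3 = 4 × 0.3740 × 0.24531438 = 0.366990 (base)
P(M+2) = C(4,1) × 0.3740^3 × 0.6260^1 = 4 × 0.05231362 × 0.6260 = 0.130993
Relative intensity = 0.130993 / 0.366990 × 100 = 35.69

35.69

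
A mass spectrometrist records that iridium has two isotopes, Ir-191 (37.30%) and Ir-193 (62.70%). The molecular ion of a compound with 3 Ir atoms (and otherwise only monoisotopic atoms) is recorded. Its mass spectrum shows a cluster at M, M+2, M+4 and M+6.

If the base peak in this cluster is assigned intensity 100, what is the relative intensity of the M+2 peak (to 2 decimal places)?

Term probabilities: M 0.0519, M+2 0.2617, M+4 0.4399, M+6 0.2465. Base peak = M+4.
P(M+4) = C(3,2) × 0.3730^1 × 0.6270^2 = 3 × 0.3730 × 0.393129 = 0.439911 (base)
P(M+2) = C(3,1) × 0.3730^2 × 0.6270^1 = 3 × 0.139129 × 0.6270 = 0.261702
Relative intensity = 0.261702 / 0.439911 × 100 = 59.49

59.49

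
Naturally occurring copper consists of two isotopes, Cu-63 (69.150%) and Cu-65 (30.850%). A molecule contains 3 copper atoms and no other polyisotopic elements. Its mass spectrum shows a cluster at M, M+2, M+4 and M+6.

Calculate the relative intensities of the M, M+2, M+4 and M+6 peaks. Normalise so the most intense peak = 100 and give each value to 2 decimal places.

74.72 : 100.00 : 44.61 : 6.63

Expanding (0.69150 + 0.30850)^3:
P(M) = 0.69150^3 = 0.330656
P(M+2) = 3 × 0.69150^2 × 0.30850^1 = 0.442548
P(M+4) = 3 × 0.69150^1 × 0.30850^2 = 0.197435
P(M+6) = 0.30850^3 = 0.029361
The M+2 peak is largest (0.442548); scaling to 100 gives 74.72 : 100.00 : 44.61 : 6.63.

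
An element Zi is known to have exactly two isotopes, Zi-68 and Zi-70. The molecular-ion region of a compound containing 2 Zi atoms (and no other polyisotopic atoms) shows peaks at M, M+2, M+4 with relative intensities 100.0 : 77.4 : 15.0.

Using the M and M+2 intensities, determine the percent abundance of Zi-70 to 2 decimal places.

Write p for the Zi-68 fraction. I(M+2)/I(M) = [C(2,1)·p^1·(1−p)] / p^2 = 2·(1−p)/p = 77.4/100.0 = 0.7740
(1−p)/p = 0.7740/2 = 0.3870  ⇒  p = 1/(1 + 0.3870) = 0.7210
Zi-68: 72.10%, Zi-70: 27.90%.

27.90%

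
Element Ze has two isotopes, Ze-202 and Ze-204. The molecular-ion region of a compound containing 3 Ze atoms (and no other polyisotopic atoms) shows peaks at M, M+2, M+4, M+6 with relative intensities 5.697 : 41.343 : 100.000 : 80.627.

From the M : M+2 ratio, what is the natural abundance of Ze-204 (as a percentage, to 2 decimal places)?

If p is the fraction of Ze that is Ze-202, then I(M+2)/I(M) = [C(3,1)·p^2·(1−p)] / p^3 = 3·(1−p)/p = 41.343/5.697 = 7.2570
(1−p)/p = 7.2570/3 = 2.4190  ⇒  p = 1/(1 + 2.4190) = 0.2925
Ze-202: 29.25%, Ze-204: 70.75%.

70.75%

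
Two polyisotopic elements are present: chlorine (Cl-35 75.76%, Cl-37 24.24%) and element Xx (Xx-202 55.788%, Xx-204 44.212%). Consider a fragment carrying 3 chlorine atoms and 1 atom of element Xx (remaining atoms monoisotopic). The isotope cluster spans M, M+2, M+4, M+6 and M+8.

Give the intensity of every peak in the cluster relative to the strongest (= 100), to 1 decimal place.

57.1 : 100.0 : 60.9 : 15.8 : 1.5

Chlorine pattern (n=3): 0.4348304 : 0.41738208 : 0.13354464 : 0.01424288
Element Xx pattern (n=1): 0.55788 : 0.44212
Convolve the two distributions (both contribute in 2-u steps):
  M: 0.4348304×0.55788 = 0.242583
  M+2: 0.4348304×0.44212 + 0.41738208×0.55788 = 0.425096
  M+4: 0.41738208×0.44212 + 0.13354464×0.55788 = 0.259035
  M+6: 0.13354464×0.44212 + 0.01424288×0.55788 = 0.066989
  M+8: 0.01424288×0.44212 = 0.006297
Scale to base peak (0.425096) = 100: 57.1 : 100.0 : 60.9 : 15.8 : 1.5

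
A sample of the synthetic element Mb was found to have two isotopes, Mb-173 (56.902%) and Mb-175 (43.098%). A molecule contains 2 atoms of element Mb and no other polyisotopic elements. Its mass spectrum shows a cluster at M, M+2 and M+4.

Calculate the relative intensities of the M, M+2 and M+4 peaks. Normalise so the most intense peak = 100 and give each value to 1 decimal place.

66.0 : 100.0 : 37.9

Each Mb atom is independently Mb-173 (p = 0.56902) or Mb-175 (q = 0.43098); the cluster is the binomial expansion (p + q)^2.
P(M) = 0.56902^2 = 0.323784
P(M+2) = 2 × 0.56902^1 × 0.43098^1 = 0.490472
P(M+4) = 0.43098^2 = 0.185744
The M+2 peak is largest (0.490472); scaling to 100 gives 66.0 : 100.0 : 37.9.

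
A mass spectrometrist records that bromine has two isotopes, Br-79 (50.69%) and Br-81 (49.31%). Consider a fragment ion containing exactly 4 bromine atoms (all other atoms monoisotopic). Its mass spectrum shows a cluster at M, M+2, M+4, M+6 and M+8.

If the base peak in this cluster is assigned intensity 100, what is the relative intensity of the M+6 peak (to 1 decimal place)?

64.9

(0.5069 + 0.4931)^4 gives M 0.0660, M+2 0.2569, M+4 0.3749, M+6 0.2431, M+8 0.0591; the largest is M+4.
P(M+4) = C(4,2) × 0.5069^2 × 0.4931^2 = 6 × 0.25694761 × 0.24314761 = 0.374857 (base)
P(M+6) = C(4,3) × 0.5069^1 × 0.4931^3 = 4 × 0.5069 × 0.11989609 = 0.243101
Relative intensity = 0.243101 / 0.374857 × 100 = 64.9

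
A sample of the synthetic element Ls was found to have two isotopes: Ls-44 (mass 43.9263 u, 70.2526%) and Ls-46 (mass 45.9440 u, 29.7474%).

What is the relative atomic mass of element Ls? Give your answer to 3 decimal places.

Average mass = Σ (abundance × isotope mass) = 0.702526 × 43.9263 + 0.297474 × 45.9440
= 30.85937 + 13.66715 = 44.52652 u

44.527 u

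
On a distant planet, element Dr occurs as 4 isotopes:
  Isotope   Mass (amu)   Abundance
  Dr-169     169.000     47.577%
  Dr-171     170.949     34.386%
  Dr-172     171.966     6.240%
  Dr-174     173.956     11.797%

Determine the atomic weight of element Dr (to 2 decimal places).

170.44 amu

Weight each isotope mass by its fractional abundance: 0.47577 × 169.000 + 0.34386 × 170.949 + 0.06240 × 171.966 + 0.11797 × 173.956
= 80.4051 + 58.7825 + 10.7307 + 20.5216 = 170.4399 amu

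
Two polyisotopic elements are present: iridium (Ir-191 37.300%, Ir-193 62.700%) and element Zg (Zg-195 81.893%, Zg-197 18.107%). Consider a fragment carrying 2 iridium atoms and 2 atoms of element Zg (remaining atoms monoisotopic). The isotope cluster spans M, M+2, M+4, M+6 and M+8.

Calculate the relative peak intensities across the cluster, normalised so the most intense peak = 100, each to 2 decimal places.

22.93 : 87.23 : 100.00 : 32.42 : 3.17

Iridium pattern (n=2): 0.139129 : 0.467742 : 0.393129
Element Zg pattern (n=2): 0.67064634 : 0.29656731 : 0.03278634
Convolve the two distributions (both contribute in 2-u steps):
  M: 0.139129×0.67064634 = 0.093306
  M+2: 0.139129×0.29656731 + 0.467742×0.67064634 = 0.354951
  M+4: 0.139129×0.03278634 + 0.467742×0.29656731 + 0.393129×0.67064634 = 0.406929
  M+6: 0.467742×0.03278634 + 0.393129×0.29656731 = 0.131925
  M+8: 0.393129×0.03278634 = 0.012889
Scale to base peak (0.406929) = 100: 22.93 : 87.23 : 100.00 : 32.42 : 3.17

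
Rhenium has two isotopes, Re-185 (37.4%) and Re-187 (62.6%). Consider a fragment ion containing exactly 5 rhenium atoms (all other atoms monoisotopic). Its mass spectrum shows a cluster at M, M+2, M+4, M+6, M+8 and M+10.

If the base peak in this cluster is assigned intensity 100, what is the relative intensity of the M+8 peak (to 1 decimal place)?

83.7

(0.374 + 0.626)^5 gives M 0.0073, M+2 0.0612, M+4 0.2050, M+6 0.3431, M+8 0.2872, M+10 0.0961; the largest is M+6.
P(M+6) = C(5,3) × 0.374^2 × 0.626^3 = 10 × 0.139876 × 0.24531438 = 0.343136 (base)
P(M+8) = C(5,4) × 0.374^1 × 0.626^4 = 5 × 0.3740 × 0.1535668 = 0.287170
Relative intensity = 0.287170 / 0.343136 × 100 = 83.7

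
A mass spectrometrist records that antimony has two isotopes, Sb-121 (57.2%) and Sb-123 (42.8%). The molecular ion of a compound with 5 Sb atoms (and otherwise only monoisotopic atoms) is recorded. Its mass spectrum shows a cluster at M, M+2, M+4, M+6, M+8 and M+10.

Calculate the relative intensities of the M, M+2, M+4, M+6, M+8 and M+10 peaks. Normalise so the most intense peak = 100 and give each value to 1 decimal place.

17.9 : 66.8 : 100.0 : 74.8 : 28.0 : 4.2

Expanding (0.572 + 0.428)^5:
P(M) = 0.572^5 = 0.061232
P(M+2) = 5 × 0.572^4 × 0.428^1 = 0.229086
P(M+4) = 10 × 0.572^3 × 0.428^2 = 0.342827
P(M+6) = 10 × 0.572^2 × 0.428^3 = 0.256521
P(M+8) = 5 × 0.572^1 × 0.428^4 = 0.095971
P(M+10) = 0.428^5 = 0.014362
The M+4 peak is largest (0.342827); scaling to 100 gives 17.9 : 66.8 : 100.0 : 74.8 : 28.0 : 4.2.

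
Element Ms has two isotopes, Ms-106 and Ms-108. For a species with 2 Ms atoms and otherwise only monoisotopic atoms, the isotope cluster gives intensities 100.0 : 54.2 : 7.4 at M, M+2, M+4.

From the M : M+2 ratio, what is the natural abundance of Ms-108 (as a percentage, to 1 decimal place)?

21.3%

Let p = fractional abundance of Ms-106. I(M+2)/I(M) = [C(2,1)·p^1·(1−p)] / p^2 = 2·(1−p)/p = 54.2/100.0 = 0.5420
(1−p)/p = 0.5420/2 = 0.2710  ⇒  p = 1/(1 + 0.2710) = 0.7868
Ms-106: 78.7%, Ms-108: 21.3%.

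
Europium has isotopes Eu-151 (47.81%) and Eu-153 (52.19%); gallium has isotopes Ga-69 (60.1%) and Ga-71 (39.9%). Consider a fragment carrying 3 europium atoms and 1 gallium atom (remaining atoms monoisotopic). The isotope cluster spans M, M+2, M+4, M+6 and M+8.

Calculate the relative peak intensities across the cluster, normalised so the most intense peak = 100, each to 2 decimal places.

Europium pattern (n=3): 0.10928391 : 0.3578871 : 0.39067407 : 0.14215492
Gallium pattern (n=1): 0.6010 : 0.3990
Convolve the two distributions (both contribute in 2-u steps):
  M: 0.10928391×0.6010 = 0.065680
  M+2: 0.10928391×0.3990 + 0.3578871×0.6010 = 0.258694
  M+4: 0.3578871×0.3990 + 0.39067407×0.6010 = 0.377592
  M+6: 0.39067407×0.3990 + 0.14215492×0.6010 = 0.241314
  M+8: 0.14215492×0.3990 = 0.056720
Scale to base peak (0.377592) = 100: 17.39 : 68.51 : 100.00 : 63.91 : 15.02

17.39 : 68.51 : 100.00 : 63.91 : 15.02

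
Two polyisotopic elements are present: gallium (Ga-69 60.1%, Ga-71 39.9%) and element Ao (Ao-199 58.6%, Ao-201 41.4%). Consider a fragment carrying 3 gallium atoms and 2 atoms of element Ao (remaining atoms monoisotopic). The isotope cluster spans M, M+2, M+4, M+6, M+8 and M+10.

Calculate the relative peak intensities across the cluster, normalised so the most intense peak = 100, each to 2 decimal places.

Gallium pattern (n=3): 0.2170818 : 0.4323576 : 0.2870394 : 0.0635212
Element Ao pattern (n=2): 0.343396 : 0.485208 : 0.171396
Convolve the two distributions (both contribute in 2-u steps):
  M: 0.2170818×0.343396 = 0.074545
  M+2: 0.2170818×0.485208 + 0.4323576×0.343396 = 0.253800
  M+4: 0.2170818×0.171396 + 0.4323576×0.485208 + 0.2870394×0.343396 = 0.345559
  M+6: 0.4323576×0.171396 + 0.2870394×0.485208 + 0.0635212×0.343396 = 0.235191
  M+8: 0.2870394×0.171396 + 0.0635212×0.485208 = 0.080018
  M+10: 0.0635212×0.171396 = 0.010887
Scale to base peak (0.345559) = 100: 21.57 : 73.45 : 100.00 : 68.06 : 23.16 : 3.15

21.57 : 73.45 : 100.00 : 68.06 : 23.16 : 3.15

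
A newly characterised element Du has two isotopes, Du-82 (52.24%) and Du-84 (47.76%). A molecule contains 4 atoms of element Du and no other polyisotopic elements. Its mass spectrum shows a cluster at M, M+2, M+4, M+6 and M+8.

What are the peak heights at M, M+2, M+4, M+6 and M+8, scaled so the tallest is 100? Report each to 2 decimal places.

19.94 : 72.92 : 100.00 : 60.95 : 13.93

The 4 Du atoms are independent, so intensities follow the terms of (0.5224 + 0.4776)^4.
P(M) = 0.5224^4 = 0.074475
P(M+2) = 4 × 0.5224^3 × 0.4776^1 = 0.272354
P(M+4) = 6 × 0.5224^2 × 0.4776^2 = 0.373496
P(M+6) = 4 × 0.5224^1 × 0.4776^3 = 0.227644
P(M+8) = 0.4776^4 = 0.052030
The M+4 peak is largest (0.373496); scaling to 100 gives 19.94 : 72.92 : 100.00 : 60.95 : 13.93.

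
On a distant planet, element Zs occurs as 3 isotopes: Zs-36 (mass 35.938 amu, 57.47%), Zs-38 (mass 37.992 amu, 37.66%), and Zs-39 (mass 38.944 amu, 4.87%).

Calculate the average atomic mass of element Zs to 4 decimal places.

Ar = Σ fᵢ·mᵢ = 0.5747 × 35.938 + 0.3766 × 37.992 + 0.0487 × 38.944
= 20.65357 + 14.30779 + 1.89657 = 36.85793 amu

36.8579 amu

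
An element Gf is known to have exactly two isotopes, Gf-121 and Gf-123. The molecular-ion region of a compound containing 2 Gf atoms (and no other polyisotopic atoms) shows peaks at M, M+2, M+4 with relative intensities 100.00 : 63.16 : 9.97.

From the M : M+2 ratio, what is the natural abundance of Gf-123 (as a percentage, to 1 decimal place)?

If p is the fraction of Gf that is Gf-121, then I(M+2)/I(M) = [C(2,1)·p^1·(1−p)] / p^2 = 2·(1−p)/p = 63.16/100.00 = 0.6316
(1−p)/p = 0.6316/2 = 0.3158  ⇒  p = 1/(1 + 0.3158) = 0.7600
Gf-121: 76.0%, Gf-123: 24.0%.

24.0%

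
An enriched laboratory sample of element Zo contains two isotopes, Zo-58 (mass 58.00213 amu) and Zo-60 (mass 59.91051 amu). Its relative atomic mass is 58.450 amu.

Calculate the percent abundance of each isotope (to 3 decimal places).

Zo-58: 76.531%, Zo-60: 23.469%

Writing the weighted mean with unknown fraction x of Zo-58:
58.00213·x + 59.91051·(1 − x) = 58.450
(58.00213 − 59.91051)·x = 58.450 − 59.91051
x = -1.46051 / -1.90838 = 0.76531 → 76.531% Zo-58, 23.469% Zo-60.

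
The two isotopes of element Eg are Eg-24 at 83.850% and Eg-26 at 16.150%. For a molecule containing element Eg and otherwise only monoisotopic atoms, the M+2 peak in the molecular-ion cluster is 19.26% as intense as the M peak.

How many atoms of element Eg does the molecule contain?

For n independent Eg atoms, I(M+2)/I(M) = n · (abundance Eg-26) / (abundance Eg-24) = n · 0.16150/0.83850.
n = 0.1926 × 0.83850/0.16150 = 1.00 ≈ 1

1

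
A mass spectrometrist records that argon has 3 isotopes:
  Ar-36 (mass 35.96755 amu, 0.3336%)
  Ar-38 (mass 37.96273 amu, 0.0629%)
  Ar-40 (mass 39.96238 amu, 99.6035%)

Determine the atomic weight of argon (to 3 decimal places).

39.948 amu

Ar = Σ fᵢ·mᵢ = 0.003336 × 35.96755 + 0.000629 × 37.96273 + 0.996035 × 39.96238
= 0.119988 + 0.023879 + 39.803929 = 39.947796 amu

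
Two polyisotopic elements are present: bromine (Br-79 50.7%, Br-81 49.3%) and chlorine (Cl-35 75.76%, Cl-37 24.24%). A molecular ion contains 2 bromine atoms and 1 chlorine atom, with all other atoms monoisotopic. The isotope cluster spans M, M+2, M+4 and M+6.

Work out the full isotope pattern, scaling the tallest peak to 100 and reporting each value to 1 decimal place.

44.2 : 100.0 : 69.2 : 13.4

Bromine pattern (n=2): 0.257049 : 0.499902 : 0.243049
Chlorine pattern (n=1): 0.7576 : 0.2424
Convolve the two distributions (both contribute in 2-u steps):
  M: 0.257049×0.7576 = 0.194740
  M+2: 0.257049×0.2424 + 0.499902×0.7576 = 0.441034
  M+4: 0.499902×0.2424 + 0.243049×0.7576 = 0.305310
  M+6: 0.243049×0.2424 = 0.058915
Scale to base peak (0.441034) = 100: 44.2 : 100.0 : 69.2 : 13.4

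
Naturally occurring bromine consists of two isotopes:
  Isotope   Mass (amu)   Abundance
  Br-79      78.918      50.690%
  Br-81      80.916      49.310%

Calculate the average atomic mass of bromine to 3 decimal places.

Weight each isotope mass by its fractional abundance: 0.50690 × 78.918 + 0.49310 × 80.916
= 40.0035 + 39.8997 = 79.9032 amu

79.903 amu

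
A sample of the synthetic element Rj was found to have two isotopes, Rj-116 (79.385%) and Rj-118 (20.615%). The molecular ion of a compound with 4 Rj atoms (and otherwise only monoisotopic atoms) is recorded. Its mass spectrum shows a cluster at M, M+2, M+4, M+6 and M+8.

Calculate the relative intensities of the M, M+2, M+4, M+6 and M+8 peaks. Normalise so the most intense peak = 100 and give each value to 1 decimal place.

Each Rj atom is independently Rj-116 (p = 0.79385) or Rj-118 (q = 0.20615); the cluster is the binomial expansion (p + q)^4.
P(M) = 0.79385^4 = 0.397149
P(M+2) = 4 × 0.79385^3 × 0.20615^1 = 0.412533
P(M+4) = 6 × 0.79385^2 × 0.20615^2 = 0.160692
P(M+6) = 4 × 0.79385^1 × 0.20615^3 = 0.027819
P(M+8) = 0.20615^4 = 0.001806
The M+2 peak is largest (0.412533); scaling to 100 gives 96.3 : 100.0 : 39.0 : 6.7 : 0.4.

96.3 : 100.0 : 39.0 : 6.7 : 0.4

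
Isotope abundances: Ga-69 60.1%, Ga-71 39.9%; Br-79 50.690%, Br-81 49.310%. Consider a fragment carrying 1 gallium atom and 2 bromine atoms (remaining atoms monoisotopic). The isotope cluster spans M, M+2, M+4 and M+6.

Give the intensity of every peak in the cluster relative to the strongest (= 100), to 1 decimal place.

38.3 : 100.0 : 85.8 : 24.1

Gallium pattern (n=1): 0.6010 : 0.3990
Bromine pattern (n=2): 0.25694761 : 0.49990478 : 0.24314761
Convolve the two distributions (both contribute in 2-u steps):
  M: 0.6010×0.25694761 = 0.154426
  M+2: 0.6010×0.49990478 + 0.3990×0.25694761 = 0.402965
  M+4: 0.6010×0.24314761 + 0.3990×0.49990478 = 0.345594
  M+6: 0.3990×0.24314761 = 0.097016
Scale to base peak (0.402965) = 100: 38.3 : 100.0 : 85.8 : 24.1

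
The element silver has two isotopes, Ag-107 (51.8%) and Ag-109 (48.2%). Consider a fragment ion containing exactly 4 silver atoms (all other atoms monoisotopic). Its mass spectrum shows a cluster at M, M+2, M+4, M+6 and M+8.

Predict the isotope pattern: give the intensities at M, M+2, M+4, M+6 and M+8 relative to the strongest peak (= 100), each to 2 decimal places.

19.25 : 71.65 : 100.00 : 62.03 : 14.43

Each Ag atom is independently Ag-107 (p = 0.518) or Ag-109 (q = 0.482); the cluster is the binomial expansion (p + q)^4.
P(M) = 0.518^4 = 0.071998
P(M+2) = 4 × 0.518^3 × 0.482^1 = 0.267976
P(M+4) = 6 × 0.518^2 × 0.482^2 = 0.374029
P(M+6) = 4 × 0.518^1 × 0.482^3 = 0.232023
P(M+8) = 0.482^4 = 0.053974
The M+4 peak is largest (0.374029); scaling to 100 gives 19.25 : 71.65 : 100.00 : 62.03 : 14.43.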